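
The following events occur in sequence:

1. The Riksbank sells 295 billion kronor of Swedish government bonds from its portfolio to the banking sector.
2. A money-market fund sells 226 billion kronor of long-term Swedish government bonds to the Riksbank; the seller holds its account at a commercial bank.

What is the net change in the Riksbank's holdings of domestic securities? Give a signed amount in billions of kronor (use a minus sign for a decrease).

-69 billion

Riksbank balance sheet:
  Assets:      Securities −69B
  Liabilities: Bank reserves −69B
So the change in the Riksbank's holdings of domestic securities is -69 billion.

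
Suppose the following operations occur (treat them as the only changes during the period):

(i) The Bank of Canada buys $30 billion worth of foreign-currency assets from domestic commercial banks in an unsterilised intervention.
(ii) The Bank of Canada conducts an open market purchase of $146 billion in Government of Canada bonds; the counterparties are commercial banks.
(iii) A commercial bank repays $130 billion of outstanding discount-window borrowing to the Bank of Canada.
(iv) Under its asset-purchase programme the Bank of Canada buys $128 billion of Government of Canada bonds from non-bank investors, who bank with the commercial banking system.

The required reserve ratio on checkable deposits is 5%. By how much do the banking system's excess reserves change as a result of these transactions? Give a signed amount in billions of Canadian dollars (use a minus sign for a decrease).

+$167.6 billion

FX purchase $30 billion: reserves +$30B, deposits 0.
OMO purchase (from banks) $146 billion: reserves +$146B, deposits 0.
Discount-window repayment $130 billion: reserves −$130B, deposits 0.
Asset purchase (from non-banks) $128 billion: reserves +$128B, deposits +$128B.
Totals: Δreserves = +$174B, Δdeposits = +$128B.
Δrequired reserves = 5% × +$128B = +$6.4B.
Δexcess reserves = Δreserves − Δrequired = +$174B − (+$6.4B) = +$167.6 billion.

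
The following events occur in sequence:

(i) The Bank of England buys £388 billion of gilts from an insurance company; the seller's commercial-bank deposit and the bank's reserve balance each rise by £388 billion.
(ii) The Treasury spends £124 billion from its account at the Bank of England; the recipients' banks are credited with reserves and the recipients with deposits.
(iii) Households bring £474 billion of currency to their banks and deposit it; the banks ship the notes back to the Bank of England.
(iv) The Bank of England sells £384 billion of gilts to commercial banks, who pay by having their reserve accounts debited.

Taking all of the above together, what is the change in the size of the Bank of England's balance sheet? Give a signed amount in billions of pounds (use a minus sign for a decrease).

Bank of England balance sheet:
  Assets:      Securities +£4B
  Liabilities: Bank reserves +£602B, Currency in circulation −£474B, Government deposits −£124B
Commercial banking system:
  Assets:      Reserves at CB +£602B, Securities +£384B
  Liabilities: Checkable deposits +£986B
Change in total Bank of England assets = +£4 billion.

+£4 billion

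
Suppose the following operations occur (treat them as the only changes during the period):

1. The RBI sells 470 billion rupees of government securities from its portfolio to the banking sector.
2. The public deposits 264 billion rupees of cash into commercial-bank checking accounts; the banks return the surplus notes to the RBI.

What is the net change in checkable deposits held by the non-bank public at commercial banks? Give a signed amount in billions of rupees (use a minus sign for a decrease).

+264 billion

OMO sale (to banks) 470 billion rupees: the counterparty is a bank, so public deposits are unchanged → 0.
Currency deposit 264 billion rupees: non-bank counterparties' bank balances rise → +264B.
Net: 0 + 264 = +264 billion.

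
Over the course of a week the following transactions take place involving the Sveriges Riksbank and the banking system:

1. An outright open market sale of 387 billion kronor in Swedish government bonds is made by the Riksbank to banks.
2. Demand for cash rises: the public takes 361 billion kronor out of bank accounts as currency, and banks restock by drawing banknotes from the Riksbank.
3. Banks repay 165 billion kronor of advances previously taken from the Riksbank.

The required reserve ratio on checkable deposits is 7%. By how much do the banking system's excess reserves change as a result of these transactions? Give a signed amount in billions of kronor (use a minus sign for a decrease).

OMO sale (to banks) 387 billion kronor: reserves −387B, deposits 0.
Currency withdrawal 361 billion kronor: reserves −361B, deposits −361B.
Discount-window repayment 165 billion kronor: reserves −165B, deposits 0.
Totals: Δreserves = −913B, Δdeposits = −361B.
Δrequired reserves = 7% × −361B = −25.27B.
Δexcess reserves = Δreserves − Δrequired = −913B − (−25.27B) = -887.73 billion.

-887.73 billion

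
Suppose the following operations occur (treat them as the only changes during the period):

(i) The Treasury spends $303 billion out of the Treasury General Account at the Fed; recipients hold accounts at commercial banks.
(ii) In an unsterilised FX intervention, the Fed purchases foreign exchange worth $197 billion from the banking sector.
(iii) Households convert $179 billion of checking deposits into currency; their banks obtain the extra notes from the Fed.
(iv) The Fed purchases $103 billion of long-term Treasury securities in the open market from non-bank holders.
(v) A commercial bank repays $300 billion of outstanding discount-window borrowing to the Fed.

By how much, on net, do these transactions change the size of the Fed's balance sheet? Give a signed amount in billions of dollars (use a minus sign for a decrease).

Fed balance sheet:
  Assets:      Securities +$103B, Loans to banks −$300B, Foreign assets +$197B
  Liabilities: Bank reserves +$124B, Currency in circulation +$179B, Government deposits −$303B
Change in total Fed assets = $0 (no change).

$0 (no change)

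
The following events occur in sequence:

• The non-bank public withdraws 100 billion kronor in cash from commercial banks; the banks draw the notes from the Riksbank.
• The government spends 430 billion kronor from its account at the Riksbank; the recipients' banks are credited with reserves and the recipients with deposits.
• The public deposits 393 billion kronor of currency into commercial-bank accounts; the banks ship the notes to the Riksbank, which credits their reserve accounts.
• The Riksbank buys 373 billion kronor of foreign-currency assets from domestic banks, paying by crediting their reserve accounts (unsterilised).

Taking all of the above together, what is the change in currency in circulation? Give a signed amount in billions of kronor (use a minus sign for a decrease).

Riksbank balance sheet:
  Assets:      Foreign assets +373B
  Liabilities: Bank reserves +1096B, Currency in circulation −293B, Government deposits −430B
So the change in currency in circulation is -293 billion.

-293 billion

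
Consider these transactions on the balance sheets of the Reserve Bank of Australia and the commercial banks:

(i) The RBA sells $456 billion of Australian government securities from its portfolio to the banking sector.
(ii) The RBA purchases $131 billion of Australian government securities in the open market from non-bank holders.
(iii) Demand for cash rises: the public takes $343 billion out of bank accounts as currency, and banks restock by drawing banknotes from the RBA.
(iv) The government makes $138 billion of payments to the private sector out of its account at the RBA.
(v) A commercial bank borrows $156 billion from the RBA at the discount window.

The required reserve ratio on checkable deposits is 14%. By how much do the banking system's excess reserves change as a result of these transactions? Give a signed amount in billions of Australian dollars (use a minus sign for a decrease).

OMO sale (to banks) $456 billion: reserves −$456B, deposits 0.
Asset purchase (from non-banks) $131 billion: reserves +$131B, deposits +$131B.
Currency withdrawal $343 billion: reserves −$343B, deposits −$343B.
Government spending $138 billion: reserves +$138B, deposits +$138B.
Discount-window loan $156 billion: reserves +$156B, deposits 0.
Totals: Δreserves = −$374B, Δdeposits = −$74B.
Δrequired reserves = 14% × −$74B = −$10.36B.
Δexcess reserves = Δreserves − Δrequired = −$374B − (−$10.36B) = -$363.64 billion.

-$363.64 billion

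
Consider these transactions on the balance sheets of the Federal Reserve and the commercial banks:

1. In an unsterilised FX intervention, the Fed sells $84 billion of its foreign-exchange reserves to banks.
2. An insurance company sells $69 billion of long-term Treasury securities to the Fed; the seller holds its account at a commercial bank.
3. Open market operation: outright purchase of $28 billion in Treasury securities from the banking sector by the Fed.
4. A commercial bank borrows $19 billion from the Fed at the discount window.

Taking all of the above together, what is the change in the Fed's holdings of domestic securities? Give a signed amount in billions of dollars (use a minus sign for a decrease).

+$97 billion

FX sale $84 billion: the Fed's securities portfolio is untouched → 0.
Asset purchase (from non-banks) $69 billion: securities added to the Fed's portfolio → +$69B.
OMO purchase (from banks) $28 billion: securities added to the Fed's portfolio → +$28B.
Discount-window loan $19 billion: the Fed's securities portfolio is untouched → 0.
Net: 0 + 69 + 28 + 0 = +$97 billion.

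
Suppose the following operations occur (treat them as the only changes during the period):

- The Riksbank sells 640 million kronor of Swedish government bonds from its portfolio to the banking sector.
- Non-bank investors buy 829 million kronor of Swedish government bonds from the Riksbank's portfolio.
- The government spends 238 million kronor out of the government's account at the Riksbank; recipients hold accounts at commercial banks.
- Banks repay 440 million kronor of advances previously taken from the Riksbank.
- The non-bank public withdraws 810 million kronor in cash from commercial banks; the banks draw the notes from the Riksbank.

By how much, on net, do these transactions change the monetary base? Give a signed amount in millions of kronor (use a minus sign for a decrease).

-1671 million

Riksbank balance sheet:
  Assets:      Securities −1469M, Loans to banks −440M
  Liabilities: Bank reserves −2481M, Currency in circulation +810M, Government deposits −238M
Monetary base = currency + reserves: +810M + (−2481M) = -1671 million.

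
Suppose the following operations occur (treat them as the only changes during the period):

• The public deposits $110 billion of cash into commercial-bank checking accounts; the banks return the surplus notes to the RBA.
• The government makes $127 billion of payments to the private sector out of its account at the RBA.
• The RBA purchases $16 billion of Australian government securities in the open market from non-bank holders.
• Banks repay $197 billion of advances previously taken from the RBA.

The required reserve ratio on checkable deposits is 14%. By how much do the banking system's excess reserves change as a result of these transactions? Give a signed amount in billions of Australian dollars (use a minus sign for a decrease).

Currency deposit $110 billion: reserves +$110B, deposits +$110B.
Government spending $127 billion: reserves +$127B, deposits +$127B.
Asset purchase (from non-banks) $16 billion: reserves +$16B, deposits +$16B.
Discount-window repayment $197 billion: reserves −$197B, deposits 0.
Totals: Δreserves = +$56B, Δdeposits = +$253B.
Δrequired reserves = 14% × +$253B = +$35.42B.
Δexcess reserves = Δreserves − Δrequired = +$56B − (+$35.42B) = +$20.58 billion.

+$20.58 billion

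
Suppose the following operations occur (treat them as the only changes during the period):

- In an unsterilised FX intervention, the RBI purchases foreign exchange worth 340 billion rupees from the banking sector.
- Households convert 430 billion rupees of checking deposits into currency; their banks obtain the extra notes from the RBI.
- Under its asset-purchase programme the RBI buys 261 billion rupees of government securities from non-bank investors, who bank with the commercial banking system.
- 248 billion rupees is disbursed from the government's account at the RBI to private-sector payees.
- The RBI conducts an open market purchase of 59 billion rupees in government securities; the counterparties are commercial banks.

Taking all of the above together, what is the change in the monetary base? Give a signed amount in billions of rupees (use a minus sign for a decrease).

+908 billion

RBI balance sheet:
  Assets:      Securities +320B, Foreign assets +340B
  Liabilities: Bank reserves +478B, Currency in circulation +430B, Government deposits −248B
Monetary base = currency + reserves: +430B + (+478B) = +908 billion.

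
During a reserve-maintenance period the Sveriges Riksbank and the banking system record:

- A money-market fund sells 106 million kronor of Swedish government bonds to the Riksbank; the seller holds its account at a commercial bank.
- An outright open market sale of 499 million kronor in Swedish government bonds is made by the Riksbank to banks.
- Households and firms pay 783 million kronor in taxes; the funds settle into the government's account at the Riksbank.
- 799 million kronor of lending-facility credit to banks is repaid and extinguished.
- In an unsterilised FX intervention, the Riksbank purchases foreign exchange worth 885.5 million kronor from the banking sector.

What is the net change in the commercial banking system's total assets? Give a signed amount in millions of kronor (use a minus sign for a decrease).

Riksbank balance sheet:
  Assets:      Securities −393M, Loans to banks −799M, Foreign assets +885.5M
  Liabilities: Bank reserves −1089.5M, Government deposits +783M
Commercial banking system:
  Assets:      Reserves at CB −1089.5M, Securities +499M, Foreign assets −885.5M
  Liabilities: Checkable deposits −677M, Borrowings from CB −799M
Change in total bank assets = -1476 million.

-1476 million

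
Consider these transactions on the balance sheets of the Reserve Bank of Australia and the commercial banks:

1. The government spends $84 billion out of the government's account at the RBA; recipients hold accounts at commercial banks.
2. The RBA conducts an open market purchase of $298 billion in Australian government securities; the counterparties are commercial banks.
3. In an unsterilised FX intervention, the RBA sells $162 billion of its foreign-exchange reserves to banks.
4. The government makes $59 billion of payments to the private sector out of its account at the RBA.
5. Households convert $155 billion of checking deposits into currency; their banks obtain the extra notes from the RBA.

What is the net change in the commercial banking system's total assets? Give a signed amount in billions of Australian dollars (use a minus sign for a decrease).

RBA balance sheet:
  Assets:      Securities +$298B, Foreign assets −$162B
  Liabilities: Bank reserves +$124B, Currency in circulation +$155B, Government deposits −$143B
Commercial banking system:
  Assets:      Reserves at CB +$124B, Securities −$298B, Foreign assets +$162B
  Liabilities: Checkable deposits −$12B
Change in total bank assets = -$12 billion.

-$12 billion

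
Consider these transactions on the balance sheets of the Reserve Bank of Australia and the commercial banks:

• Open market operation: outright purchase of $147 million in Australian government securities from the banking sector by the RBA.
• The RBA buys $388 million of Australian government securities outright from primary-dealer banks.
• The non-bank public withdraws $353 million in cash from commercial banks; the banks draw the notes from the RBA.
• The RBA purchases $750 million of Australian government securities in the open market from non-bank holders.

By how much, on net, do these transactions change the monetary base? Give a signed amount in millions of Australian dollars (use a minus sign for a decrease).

OMO purchase (from banks) $147 million: RBA balance sheet expands → +$147M.
OMO purchase (from banks) $388 million: RBA balance sheet expands → +$388M.
Currency withdrawal $353 million: just a shift between currency and reserves — both are base money → 0.
Asset purchase (from non-banks) $750 million: RBA balance sheet expands → +$750M.
Net: 147 + 388 + 0 + 750 = +$1285 million.

+$1285 million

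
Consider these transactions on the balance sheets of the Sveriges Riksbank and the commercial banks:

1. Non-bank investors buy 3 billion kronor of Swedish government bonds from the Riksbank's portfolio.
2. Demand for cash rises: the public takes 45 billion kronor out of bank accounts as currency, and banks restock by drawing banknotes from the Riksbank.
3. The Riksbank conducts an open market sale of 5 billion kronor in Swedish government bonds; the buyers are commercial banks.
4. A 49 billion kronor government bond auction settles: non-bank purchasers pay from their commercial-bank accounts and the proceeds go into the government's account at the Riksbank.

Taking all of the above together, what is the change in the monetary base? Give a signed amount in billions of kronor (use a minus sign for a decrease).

-57 billion

Asset sale (to non-banks) 3 billion kronor: Riksbank balance sheet contracts → −3B.
Currency withdrawal 45 billion kronor: just a shift between currency and reserves — both are base money → 0.
OMO sale (to banks) 5 billion kronor: Riksbank balance sheet contracts → −5B.
Government account inflow 49 billion kronor: reserves shift to a non-base liability → −49B.
Net: −3 + 0 − 5 − 49 = -57 billion.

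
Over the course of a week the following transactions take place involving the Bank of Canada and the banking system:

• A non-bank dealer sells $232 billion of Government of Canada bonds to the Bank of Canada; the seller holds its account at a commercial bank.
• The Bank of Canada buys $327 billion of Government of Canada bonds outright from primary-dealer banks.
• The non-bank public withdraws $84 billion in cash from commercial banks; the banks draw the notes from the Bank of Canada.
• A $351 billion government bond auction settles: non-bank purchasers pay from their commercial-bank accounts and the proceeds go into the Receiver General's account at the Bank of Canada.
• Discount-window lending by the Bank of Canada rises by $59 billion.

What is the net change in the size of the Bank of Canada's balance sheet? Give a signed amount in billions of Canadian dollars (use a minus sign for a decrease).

+$618 billion

Bank of Canada balance sheet:
  Assets:      Securities +$559B, Loans to banks +$59B
  Liabilities: Bank reserves +$183B, Currency in circulation +$84B, Government deposits +$351B
Change in total Bank of Canada assets = +$618 billion.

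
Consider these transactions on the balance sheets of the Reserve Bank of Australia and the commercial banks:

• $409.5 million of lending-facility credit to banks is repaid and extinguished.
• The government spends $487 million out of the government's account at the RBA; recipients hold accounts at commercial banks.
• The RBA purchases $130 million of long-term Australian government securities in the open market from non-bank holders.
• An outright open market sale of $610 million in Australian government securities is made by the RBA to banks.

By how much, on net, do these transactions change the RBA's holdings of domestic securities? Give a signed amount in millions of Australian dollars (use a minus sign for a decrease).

Discount-window repayment $409.5 million: the RBA's securities portfolio is untouched → 0.
Government spending $487 million: the RBA's securities portfolio is untouched → 0.
Asset purchase (from non-banks) $130 million: securities added to the RBA's portfolio → +$130M.
OMO sale (to banks) $610 million: securities removed from the RBA's portfolio → −$610M.
Net: 0 + 0 + 130 − 610 = -$480 million.

-$480 million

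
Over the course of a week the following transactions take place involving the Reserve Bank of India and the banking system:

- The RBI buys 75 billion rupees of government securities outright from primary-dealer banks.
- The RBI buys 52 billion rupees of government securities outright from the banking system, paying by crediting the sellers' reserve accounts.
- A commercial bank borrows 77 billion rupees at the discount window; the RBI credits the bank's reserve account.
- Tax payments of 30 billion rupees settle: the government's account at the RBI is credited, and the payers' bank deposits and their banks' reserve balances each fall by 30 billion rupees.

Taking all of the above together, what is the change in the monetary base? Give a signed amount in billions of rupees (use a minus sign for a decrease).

OMO purchase (from banks) 75 billion rupees: RBI balance sheet expands → +75B.
OMO purchase (from banks) 52 billion rupees: RBI balance sheet expands → +52B.
Discount-window loan 77 billion rupees: RBI balance sheet expands → +77B.
Government account inflow 30 billion rupees: reserves shift to a non-base liability → −30B.
Net: 75 + 52 + 77 − 30 = +174 billion.

+174 billion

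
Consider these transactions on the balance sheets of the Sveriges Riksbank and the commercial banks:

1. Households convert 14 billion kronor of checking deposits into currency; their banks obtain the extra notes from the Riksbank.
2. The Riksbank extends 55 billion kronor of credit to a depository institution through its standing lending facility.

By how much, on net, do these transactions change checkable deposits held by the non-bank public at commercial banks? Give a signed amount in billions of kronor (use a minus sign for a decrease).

-14 billion

Currency withdrawal 14 billion kronor: non-bank counterparties' bank balances fall → −14B.
Discount-window loan 55 billion kronor: the counterparty is a bank, so public deposits are unchanged → 0.
Net: −14 + 0 = -14 billion.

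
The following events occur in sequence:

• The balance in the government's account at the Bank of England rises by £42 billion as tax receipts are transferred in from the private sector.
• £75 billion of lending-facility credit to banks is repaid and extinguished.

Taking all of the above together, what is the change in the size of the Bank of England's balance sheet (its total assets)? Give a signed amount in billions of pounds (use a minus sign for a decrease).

Bank of England balance sheet:
  Assets:      Loans to banks −£75B
  Liabilities: Bank reserves −£117B, Government deposits +£42B
Change in total Bank of England assets = -£75 billion.

-£75 billion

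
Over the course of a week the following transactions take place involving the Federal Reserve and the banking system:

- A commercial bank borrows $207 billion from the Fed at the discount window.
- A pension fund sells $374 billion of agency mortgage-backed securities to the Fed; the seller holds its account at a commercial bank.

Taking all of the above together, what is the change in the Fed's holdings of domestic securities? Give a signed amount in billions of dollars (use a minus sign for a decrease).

+$374 billion

Fed balance sheet:
  Assets:      Securities +$374B, Loans to banks +$207B
  Liabilities: Bank reserves +$581B
So the change in the Fed's holdings of domestic securities is +$374 billion.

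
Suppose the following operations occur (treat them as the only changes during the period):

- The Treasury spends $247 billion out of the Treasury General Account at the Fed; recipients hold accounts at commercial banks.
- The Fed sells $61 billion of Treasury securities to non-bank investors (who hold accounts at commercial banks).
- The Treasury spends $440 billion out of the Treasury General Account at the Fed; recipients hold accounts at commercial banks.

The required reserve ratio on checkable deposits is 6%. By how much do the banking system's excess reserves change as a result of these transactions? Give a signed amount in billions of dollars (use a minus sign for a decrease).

Government spending $247 billion: reserves +$247B, deposits +$247B.
Asset sale (to non-banks) $61 billion: reserves −$61B, deposits −$61B.
Government spending $440 billion: reserves +$440B, deposits +$440B.
Totals: Δreserves = +$626B, Δdeposits = +$626B.
Δrequired reserves = 6% × +$626B = +$37.56B.
Δexcess reserves = Δreserves − Δrequired = +$626B − (+$37.56B) = +$588.44 billion.

+$588.44 billion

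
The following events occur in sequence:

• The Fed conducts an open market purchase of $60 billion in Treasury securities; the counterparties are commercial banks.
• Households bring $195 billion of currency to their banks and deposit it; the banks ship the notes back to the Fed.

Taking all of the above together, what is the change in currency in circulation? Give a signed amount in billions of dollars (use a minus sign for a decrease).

OMO purchase (from banks) $60 billion: no currency enters or leaves circulation → 0.
Currency deposit $195 billion: notes return to the central bank → −$195B.
Net: 0 − 195 = -$195 billion.

-$195 billion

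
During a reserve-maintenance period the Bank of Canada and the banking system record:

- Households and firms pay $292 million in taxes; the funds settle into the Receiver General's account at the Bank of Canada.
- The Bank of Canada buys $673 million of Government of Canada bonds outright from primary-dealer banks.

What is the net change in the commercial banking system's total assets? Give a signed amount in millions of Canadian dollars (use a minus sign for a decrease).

-$292 million

Government account inflow $292 million: bank balance sheets shrink → −$292M.
OMO purchase (from banks) $673 million: just an asset swap on bank balance sheets → 0.
Net: −292 + 0 = -$292 million.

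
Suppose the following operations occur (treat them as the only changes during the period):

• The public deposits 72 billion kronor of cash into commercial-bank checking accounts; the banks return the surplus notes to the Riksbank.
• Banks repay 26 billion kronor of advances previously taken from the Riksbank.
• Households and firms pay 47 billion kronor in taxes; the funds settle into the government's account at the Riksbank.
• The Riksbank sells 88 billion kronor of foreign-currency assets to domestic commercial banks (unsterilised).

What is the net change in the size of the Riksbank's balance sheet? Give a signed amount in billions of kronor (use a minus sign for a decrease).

Currency deposit 72 billion kronor: only the composition of liabilities changes → 0.
Discount-window repayment 26 billion kronor: a Riksbank asset is shed → −26B.
Government account inflow 47 billion kronor: only the composition of liabilities changes → 0.
FX sale 88 billion kronor: a Riksbank asset is shed → −88B.
Net: 0 − 26 + 0 − 88 = -114 billion.

-114 billion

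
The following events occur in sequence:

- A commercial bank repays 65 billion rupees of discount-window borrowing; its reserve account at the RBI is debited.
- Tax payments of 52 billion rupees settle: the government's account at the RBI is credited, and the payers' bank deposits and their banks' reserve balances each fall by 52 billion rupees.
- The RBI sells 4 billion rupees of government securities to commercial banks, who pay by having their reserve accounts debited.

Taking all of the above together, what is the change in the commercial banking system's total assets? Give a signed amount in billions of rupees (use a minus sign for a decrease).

-117 billion

RBI balance sheet:
  Assets:      Securities −4B, Loans to banks −65B
  Liabilities: Bank reserves −121B, Government deposits +52B
Commercial banking system:
  Assets:      Reserves at CB −121B, Securities +4B
  Liabilities: Checkable deposits −52B, Borrowings from CB −65B
Change in total bank assets = -117 billion.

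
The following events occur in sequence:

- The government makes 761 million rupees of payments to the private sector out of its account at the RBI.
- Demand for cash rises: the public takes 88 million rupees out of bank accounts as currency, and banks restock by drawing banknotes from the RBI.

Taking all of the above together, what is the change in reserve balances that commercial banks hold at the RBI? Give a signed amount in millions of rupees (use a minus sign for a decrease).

+673 million

RBI balance sheet:
  Assets:      no change
  Liabilities: Bank reserves +673M, Currency in circulation +88M, Government deposits −761M
So the change in reserve balances that commercial banks hold at the RBI is +673 million.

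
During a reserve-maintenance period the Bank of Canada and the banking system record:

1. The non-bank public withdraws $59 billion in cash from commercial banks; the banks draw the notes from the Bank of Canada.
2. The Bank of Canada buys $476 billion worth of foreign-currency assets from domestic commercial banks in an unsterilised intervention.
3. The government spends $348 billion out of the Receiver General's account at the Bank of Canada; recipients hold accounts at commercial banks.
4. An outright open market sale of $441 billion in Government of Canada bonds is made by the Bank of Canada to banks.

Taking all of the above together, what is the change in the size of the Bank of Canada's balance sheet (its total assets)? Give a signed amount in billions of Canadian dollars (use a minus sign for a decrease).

+$35 billion

Bank of Canada balance sheet:
  Assets:      Securities −$441B, Foreign assets +$476B
  Liabilities: Bank reserves +$324B, Currency in circulation +$59B, Government deposits −$348B
Commercial banking system:
  Assets:      Reserves at CB +$324B, Securities +$441B, Foreign assets −$476B
  Liabilities: Checkable deposits +$289B
Change in total Bank of Canada assets = +$35 billion.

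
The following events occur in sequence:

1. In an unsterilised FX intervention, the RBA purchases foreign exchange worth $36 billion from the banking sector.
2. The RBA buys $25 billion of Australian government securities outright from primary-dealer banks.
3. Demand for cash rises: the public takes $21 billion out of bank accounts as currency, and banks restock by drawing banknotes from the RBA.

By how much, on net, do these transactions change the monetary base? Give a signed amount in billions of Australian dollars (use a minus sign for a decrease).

+$61 billion

FX purchase $36 billion: RBA balance sheet expands → +$36B.
OMO purchase (from banks) $25 billion: RBA balance sheet expands → +$25B.
Currency withdrawal $21 billion: just a shift between currency and reserves — both are base money → 0.
Net: 36 + 25 + 0 = +$61 billion.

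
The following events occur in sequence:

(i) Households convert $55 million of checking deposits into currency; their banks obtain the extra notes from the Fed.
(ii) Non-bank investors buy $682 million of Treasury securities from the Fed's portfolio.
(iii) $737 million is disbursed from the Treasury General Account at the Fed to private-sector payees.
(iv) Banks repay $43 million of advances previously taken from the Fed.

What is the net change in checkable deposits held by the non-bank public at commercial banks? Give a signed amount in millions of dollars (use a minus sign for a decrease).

Fed balance sheet:
  Assets:      Securities −$682M, Loans to banks −$43M
  Liabilities: Bank reserves −$43M, Currency in circulation +$55M, Government deposits −$737M
Commercial banking system:
  Assets:      Reserves at CB −$43M
  Liabilities: Borrowings from CB −$43M
So the change in checkable deposits held by the non-bank public at commercial banks is $0 (no change).

$0 (no change)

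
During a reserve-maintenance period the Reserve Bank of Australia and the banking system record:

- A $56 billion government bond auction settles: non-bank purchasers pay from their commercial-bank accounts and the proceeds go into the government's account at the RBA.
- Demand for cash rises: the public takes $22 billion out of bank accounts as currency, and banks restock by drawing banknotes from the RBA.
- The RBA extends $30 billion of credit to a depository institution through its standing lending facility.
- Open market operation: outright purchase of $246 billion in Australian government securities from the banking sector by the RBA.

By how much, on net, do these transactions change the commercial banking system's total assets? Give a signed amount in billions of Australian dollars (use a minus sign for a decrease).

RBA balance sheet:
  Assets:      Securities +$246B, Loans to banks +$30B
  Liabilities: Bank reserves +$198B, Currency in circulation +$22B, Government deposits +$56B
Commercial banking system:
  Assets:      Reserves at CB +$198B, Securities −$246B
  Liabilities: Checkable deposits −$78B, Borrowings from CB +$30B
Change in total bank assets = -$48 billion.

-$48 billion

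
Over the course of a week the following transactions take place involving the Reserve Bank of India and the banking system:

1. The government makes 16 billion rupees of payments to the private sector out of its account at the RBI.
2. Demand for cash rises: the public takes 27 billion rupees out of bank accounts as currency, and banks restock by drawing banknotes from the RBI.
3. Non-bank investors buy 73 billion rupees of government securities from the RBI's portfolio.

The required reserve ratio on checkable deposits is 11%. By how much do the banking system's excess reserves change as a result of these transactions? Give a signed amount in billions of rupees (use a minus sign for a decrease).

-74.76 billion

Government spending 16 billion rupees: reserves +16B, deposits +16B.
Currency withdrawal 27 billion rupees: reserves −27B, deposits −27B.
Asset sale (to non-banks) 73 billion rupees: reserves −73B, deposits −73B.
Totals: Δreserves = −84B, Δdeposits = −84B.
Δrequired reserves = 11% × −84B = −9.24B.
Δexcess reserves = Δreserves − Δrequired = −84B − (−9.24B) = -74.76 billion.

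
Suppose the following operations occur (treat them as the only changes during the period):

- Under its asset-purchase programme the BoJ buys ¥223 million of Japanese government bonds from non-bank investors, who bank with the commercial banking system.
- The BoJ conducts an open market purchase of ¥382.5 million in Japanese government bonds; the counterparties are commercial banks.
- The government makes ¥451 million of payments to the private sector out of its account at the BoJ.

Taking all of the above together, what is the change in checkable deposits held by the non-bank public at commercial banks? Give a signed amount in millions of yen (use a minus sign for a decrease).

+¥674 million

Asset purchase (from non-banks) ¥223 million: non-bank counterparties' bank balances rise → +¥223M.
OMO purchase (from banks) ¥382.5 million: the counterparty is a bank, so public deposits are unchanged → 0.
Government spending ¥451 million: non-bank counterparties' bank balances rise → +¥451M.
Net: 223 + 0 + 451 = +¥674 million.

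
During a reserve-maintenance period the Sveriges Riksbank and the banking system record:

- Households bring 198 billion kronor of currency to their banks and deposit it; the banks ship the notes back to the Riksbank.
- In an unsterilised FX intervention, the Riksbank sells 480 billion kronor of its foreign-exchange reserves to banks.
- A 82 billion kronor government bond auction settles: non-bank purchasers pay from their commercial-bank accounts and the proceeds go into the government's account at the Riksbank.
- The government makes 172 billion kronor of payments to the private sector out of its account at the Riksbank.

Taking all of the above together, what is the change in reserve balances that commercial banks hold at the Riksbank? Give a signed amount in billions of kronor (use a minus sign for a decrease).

Riksbank balance sheet:
  Assets:      Foreign assets −480B
  Liabilities: Bank reserves −192B, Currency in circulation −198B, Government deposits −90B
Commercial banking system:
  Assets:      Reserves at CB −192B, Foreign assets +480B
  Liabilities: Checkable deposits +288B
So the change in reserve balances that commercial banks hold at the Riksbank is -192 billion.

-192 billion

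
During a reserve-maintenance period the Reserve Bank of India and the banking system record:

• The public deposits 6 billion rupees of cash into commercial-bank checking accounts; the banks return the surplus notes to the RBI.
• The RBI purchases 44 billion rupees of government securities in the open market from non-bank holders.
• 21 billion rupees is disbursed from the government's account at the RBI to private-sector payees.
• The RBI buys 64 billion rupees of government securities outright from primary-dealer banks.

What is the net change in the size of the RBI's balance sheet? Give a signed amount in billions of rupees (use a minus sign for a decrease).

+108 billion

RBI balance sheet:
  Assets:      Securities +108B
  Liabilities: Bank reserves +135B, Currency in circulation −6B, Government deposits −21B
Change in total RBI assets = +108 billion.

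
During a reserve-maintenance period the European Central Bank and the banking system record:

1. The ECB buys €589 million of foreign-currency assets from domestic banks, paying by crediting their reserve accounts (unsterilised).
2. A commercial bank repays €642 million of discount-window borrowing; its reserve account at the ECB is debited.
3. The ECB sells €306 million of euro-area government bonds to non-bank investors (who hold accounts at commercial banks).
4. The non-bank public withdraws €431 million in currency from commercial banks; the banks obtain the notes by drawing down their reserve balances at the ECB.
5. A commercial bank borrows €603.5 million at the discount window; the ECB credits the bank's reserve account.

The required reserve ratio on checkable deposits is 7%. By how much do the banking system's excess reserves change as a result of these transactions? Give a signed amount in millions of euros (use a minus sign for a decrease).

-€134.91 million

FX purchase €589 million: reserves +€589M, deposits 0.
Discount-window repayment €642 million: reserves −€642M, deposits 0.
Asset sale (to non-banks) €306 million: reserves −€306M, deposits −€306M.
Currency withdrawal €431 million: reserves −€431M, deposits −€431M.
Discount-window loan €603.5 million: reserves +€603.5M, deposits 0.
Totals: Δreserves = −€186.5M, Δdeposits = −€737M.
Δrequired reserves = 7% × −€737M = −€51.59M.
Δexcess reserves = Δreserves − Δrequired = −€186.5M − (−€51.59M) = -€134.91 million.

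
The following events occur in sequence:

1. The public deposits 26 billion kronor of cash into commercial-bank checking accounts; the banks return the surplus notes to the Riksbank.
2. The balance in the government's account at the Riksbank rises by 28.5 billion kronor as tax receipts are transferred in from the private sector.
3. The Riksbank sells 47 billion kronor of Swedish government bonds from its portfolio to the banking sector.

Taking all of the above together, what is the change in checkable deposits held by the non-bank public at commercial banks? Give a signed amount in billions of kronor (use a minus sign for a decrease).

-2.5 billion

Riksbank balance sheet:
  Assets:      Securities −47B
  Liabilities: Bank reserves −49.5B, Currency in circulation −26B, Government deposits +28.5B
Commercial banking system:
  Assets:      Reserves at CB −49.5B, Securities +47B
  Liabilities: Checkable deposits −2.5B
So the change in checkable deposits held by the non-bank public at commercial banks is -2.5 billion.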